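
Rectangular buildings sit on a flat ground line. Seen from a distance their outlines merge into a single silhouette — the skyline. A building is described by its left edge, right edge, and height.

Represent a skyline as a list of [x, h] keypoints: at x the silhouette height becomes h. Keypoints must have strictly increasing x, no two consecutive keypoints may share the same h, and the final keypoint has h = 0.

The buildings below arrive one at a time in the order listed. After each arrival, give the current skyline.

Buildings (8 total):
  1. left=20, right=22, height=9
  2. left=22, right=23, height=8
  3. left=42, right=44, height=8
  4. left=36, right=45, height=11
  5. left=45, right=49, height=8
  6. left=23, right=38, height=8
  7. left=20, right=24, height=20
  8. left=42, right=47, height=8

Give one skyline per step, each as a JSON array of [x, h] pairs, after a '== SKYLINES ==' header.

== SKYLINES ==
[[20,9],[22,0]]
[[20,9],[22,8],[23,0]]
[[20,9],[22,8],[23,0],[42,8],[44,0]]
[[20,9],[22,8],[23,0],[36,11],[45,0]]
[[20,9],[22,8],[23,0],[36,11],[45,8],[49,0]]
[[20,9],[22,8],[36,11],[45,8],[49,0]]
[[20,20],[24,8],[36,11],[45,8],[49,0]]
[[20,20],[24,8],[36,11],[45,8],[49,0]]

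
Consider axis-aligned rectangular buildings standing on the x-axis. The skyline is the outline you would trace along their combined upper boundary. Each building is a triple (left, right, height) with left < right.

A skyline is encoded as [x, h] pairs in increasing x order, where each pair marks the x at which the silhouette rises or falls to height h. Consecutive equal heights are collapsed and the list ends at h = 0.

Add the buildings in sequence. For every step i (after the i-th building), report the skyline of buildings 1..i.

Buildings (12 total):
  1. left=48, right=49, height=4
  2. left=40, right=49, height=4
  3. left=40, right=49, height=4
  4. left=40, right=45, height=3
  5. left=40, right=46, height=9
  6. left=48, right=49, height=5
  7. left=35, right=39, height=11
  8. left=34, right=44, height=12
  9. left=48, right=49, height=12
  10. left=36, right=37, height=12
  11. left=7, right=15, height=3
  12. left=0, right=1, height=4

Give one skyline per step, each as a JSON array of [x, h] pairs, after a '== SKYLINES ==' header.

== SKYLINES ==
[[48,4],[49,0]]
[[40,4],[49,0]]
[[40,4],[49,0]]
[[40,4],[49,0]]
[[40,9],[46,4],[49,0]]
[[40,9],[46,4],[48,5],[49,0]]
[[35,11],[39,0],[40,9],[46,4],[48,5],[49,0]]
[[34,12],[44,9],[46,4],[48,5],[49,0]]
[[34,12],[44,9],[46,4],[48,12],[49,0]]
[[34,12],[44,9],[46,4],[48,12],[49,0]]
[[7,3],[15,0],[34,12],[44,9],[46,4],[48,12],[49,0]]
[[0,4],[1,0],[7,3],[15,0],[34,12],[44,9],[46,4],[48,12],[49,0]]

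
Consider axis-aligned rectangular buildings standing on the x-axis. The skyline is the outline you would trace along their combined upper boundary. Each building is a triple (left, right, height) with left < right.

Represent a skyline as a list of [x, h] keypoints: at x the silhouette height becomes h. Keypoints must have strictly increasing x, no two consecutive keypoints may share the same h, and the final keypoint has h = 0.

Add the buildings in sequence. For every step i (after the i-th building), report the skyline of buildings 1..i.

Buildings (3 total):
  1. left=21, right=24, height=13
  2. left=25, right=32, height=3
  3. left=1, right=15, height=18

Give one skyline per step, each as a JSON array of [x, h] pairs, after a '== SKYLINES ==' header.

== SKYLINES ==
[[21,13],[24,0]]
[[21,13],[24,0],[25,3],[32,0]]
[[1,18],[15,0],[21,13],[24,0],[25,3],[32,0]]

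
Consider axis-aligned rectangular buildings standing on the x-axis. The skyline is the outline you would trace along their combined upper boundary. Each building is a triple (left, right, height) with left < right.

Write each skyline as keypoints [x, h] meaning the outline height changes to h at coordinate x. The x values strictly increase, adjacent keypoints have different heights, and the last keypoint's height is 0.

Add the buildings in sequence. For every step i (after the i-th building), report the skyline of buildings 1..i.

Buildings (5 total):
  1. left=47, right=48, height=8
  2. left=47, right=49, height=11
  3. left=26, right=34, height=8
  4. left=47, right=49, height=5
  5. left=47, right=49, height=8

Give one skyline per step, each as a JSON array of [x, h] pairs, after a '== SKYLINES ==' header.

== SKYLINES ==
[[47,8],[48,0]]
[[47,11],[49,0]]
[[26,8],[34,0],[47,11],[49,0]]
[[26,8],[34,0],[47,11],[49,0]]
[[26,8],[34,0],[47,11],[49,0]]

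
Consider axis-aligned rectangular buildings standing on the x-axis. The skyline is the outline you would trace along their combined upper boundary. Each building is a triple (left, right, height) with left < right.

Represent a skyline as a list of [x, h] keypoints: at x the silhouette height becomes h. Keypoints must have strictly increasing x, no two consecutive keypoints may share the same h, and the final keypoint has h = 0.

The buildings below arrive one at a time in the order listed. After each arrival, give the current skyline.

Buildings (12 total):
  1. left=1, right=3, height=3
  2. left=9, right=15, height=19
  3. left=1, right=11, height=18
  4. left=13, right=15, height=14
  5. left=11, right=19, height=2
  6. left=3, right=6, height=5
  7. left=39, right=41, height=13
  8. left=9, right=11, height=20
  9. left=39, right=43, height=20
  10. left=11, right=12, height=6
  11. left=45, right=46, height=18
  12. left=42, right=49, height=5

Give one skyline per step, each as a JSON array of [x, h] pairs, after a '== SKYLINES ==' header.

== SKYLINES ==
[[1,3],[3,0]]
[[1,3],[3,0],[9,19],[15,0]]
[[1,18],[9,19],[15,0]]
[[1,18],[9,19],[15,0]]
[[1,18],[9,19],[15,2],[19,0]]
[[1,18],[9,19],[15,2],[19,0]]
[[1,18],[9,19],[15,2],[19,0],[39,13],[41,0]]
[[1,18],[9,20],[11,19],[15,2],[19,0],[39,13],[41,0]]
[[1,18],[9,20],[11,19],[15,2],[19,0],[39,20],[43,0]]
[[1,18],[9,20],[11,19],[15,2],[19,0],[39,20],[43,0]]
[[1,18],[9,20],[11,19],[15,2],[19,0],[39,20],[43,0],[45,18],[46,0]]
[[1,18],[9,20],[11,19],[15,2],[19,0],[39,20],[43,5],[45,18],[46,5],[49,0]]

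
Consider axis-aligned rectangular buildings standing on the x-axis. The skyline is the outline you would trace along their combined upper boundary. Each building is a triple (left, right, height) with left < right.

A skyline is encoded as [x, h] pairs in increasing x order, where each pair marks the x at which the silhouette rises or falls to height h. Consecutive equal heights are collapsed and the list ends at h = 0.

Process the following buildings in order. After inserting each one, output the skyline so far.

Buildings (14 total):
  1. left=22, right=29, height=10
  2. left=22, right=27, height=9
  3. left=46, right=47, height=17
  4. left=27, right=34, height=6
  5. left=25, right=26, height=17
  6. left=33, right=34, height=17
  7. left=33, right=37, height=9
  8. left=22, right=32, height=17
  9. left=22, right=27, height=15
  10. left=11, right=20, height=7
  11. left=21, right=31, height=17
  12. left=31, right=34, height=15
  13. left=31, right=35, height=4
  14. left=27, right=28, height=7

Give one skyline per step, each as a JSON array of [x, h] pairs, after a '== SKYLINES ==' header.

== SKYLINES ==
[[22,10],[29,0]]
[[22,10],[29,0]]
[[22,10],[29,0],[46,17],[47,0]]
[[22,10],[29,6],[34,0],[46,17],[47,0]]
[[22,10],[25,17],[26,10],[29,6],[34,0],[46,17],[47,0]]
[[22,10],[25,17],[26,10],[29,6],[33,17],[34,0],[46,17],[47,0]]
[[22,10],[25,17],[26,10],[29,6],[33,17],[34,9],[37,0],[46,17],[47,0]]
[[22,17],[32,6],[33,17],[34,9],[37,0],[46,17],[47,0]]
[[22,17],[32,6],[33,17],[34,9],[37,0],[46,17],[47,0]]
[[11,7],[20,0],[22,17],[32,6],[33,17],[34,9],[37,0],[46,17],[47,0]]
[[11,7],[20,0],[21,17],[32,6],[33,17],[34,9],[37,0],[46,17],[47,0]]
[[11,7],[20,0],[21,17],[32,15],[33,17],[34,9],[37,0],[46,17],[47,0]]
[[11,7],[20,0],[21,17],[32,15],[33,17],[34,9],[37,0],[46,17],[47,0]]
[[11,7],[20,0],[21,17],[32,15],[33,17],[34,9],[37,0],[46,17],[47,0]]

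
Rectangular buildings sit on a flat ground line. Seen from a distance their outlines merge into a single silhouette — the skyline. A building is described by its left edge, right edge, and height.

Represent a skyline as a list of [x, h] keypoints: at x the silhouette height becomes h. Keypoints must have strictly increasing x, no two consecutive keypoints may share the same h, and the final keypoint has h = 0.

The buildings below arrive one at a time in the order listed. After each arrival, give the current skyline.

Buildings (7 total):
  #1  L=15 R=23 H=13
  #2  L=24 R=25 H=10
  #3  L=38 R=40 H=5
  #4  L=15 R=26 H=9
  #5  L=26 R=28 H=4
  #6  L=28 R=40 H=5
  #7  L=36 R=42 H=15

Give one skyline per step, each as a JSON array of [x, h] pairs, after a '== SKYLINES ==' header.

== SKYLINES ==
[[15,13],[23,0]]
[[15,13],[23,0],[24,10],[25,0]]
[[15,13],[23,0],[24,10],[25,0],[38,5],[40,0]]
[[15,13],[23,9],[24,10],[25,9],[26,0],[38,5],[40,0]]
[[15,13],[23,9],[24,10],[25,9],[26,4],[28,0],[38,5],[40,0]]
[[15,13],[23,9],[24,10],[25,9],[26,4],[28,5],[40,0]]
[[15,13],[23,9],[24,10],[25,9],[26,4],[28,5],[36,15],[42,0]]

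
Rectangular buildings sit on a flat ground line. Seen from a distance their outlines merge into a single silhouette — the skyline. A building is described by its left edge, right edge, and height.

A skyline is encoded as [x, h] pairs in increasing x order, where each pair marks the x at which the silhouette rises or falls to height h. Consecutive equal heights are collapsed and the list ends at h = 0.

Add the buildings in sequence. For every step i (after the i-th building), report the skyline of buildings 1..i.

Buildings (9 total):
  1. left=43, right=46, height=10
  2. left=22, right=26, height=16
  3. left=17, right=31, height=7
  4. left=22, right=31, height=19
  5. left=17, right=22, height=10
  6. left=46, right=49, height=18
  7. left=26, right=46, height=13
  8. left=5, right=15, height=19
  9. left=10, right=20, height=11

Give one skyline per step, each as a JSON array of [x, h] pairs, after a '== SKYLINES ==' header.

== SKYLINES ==
[[43,10],[46,0]]
[[22,16],[26,0],[43,10],[46,0]]
[[17,7],[22,16],[26,7],[31,0],[43,10],[46,0]]
[[17,7],[22,19],[31,0],[43,10],[46,0]]
[[17,10],[22,19],[31,0],[43,10],[46,0]]
[[17,10],[22,19],[31,0],[43,10],[46,18],[49,0]]
[[17,10],[22,19],[31,13],[46,18],[49,0]]
[[5,19],[15,0],[17,10],[22,19],[31,13],[46,18],[49,0]]
[[5,19],[15,11],[20,10],[22,19],[31,13],[46,18],[49,0]]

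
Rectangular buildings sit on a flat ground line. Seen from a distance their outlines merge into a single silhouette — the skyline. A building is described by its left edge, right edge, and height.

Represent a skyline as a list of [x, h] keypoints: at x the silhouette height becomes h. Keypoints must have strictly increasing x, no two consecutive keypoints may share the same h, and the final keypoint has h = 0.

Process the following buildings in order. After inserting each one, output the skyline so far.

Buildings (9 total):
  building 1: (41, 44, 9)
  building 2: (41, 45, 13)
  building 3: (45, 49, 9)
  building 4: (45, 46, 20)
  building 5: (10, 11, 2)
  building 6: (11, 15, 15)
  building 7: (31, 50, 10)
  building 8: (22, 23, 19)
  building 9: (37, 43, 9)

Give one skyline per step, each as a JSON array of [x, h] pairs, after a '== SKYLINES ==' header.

== SKYLINES ==
[[41,9],[44,0]]
[[41,13],[45,0]]
[[41,13],[45,9],[49,0]]
[[41,13],[45,20],[46,9],[49,0]]
[[10,2],[11,0],[41,13],[45,20],[46,9],[49,0]]
[[10,2],[11,15],[15,0],[41,13],[45,20],[46,9],[49,0]]
[[10,2],[11,15],[15,0],[31,10],[41,13],[45,20],[46,10],[50,0]]
[[10,2],[11,15],[15,0],[22,19],[23,0],[31,10],[41,13],[45,20],[46,10],[50,0]]
[[10,2],[11,15],[15,0],[22,19],[23,0],[31,10],[41,13],[45,20],[46,10],[50,0]]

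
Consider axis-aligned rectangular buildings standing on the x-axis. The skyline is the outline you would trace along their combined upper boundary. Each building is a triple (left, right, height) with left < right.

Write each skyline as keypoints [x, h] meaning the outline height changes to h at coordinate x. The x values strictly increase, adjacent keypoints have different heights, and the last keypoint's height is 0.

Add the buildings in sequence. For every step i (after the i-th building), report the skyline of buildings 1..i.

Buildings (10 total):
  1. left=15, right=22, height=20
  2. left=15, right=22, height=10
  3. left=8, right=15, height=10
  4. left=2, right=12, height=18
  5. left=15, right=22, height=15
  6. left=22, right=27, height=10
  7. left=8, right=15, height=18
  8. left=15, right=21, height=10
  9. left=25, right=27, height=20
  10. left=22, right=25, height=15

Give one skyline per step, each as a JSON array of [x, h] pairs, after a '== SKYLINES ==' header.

== SKYLINES ==
[[15,20],[22,0]]
[[15,20],[22,0]]
[[8,10],[15,20],[22,0]]
[[2,18],[12,10],[15,20],[22,0]]
[[2,18],[12,10],[15,20],[22,0]]
[[2,18],[12,10],[15,20],[22,10],[27,0]]
[[2,18],[15,20],[22,10],[27,0]]
[[2,18],[15,20],[22,10],[27,0]]
[[2,18],[15,20],[22,10],[25,20],[27,0]]
[[2,18],[15,20],[22,15],[25,20],[27,0]]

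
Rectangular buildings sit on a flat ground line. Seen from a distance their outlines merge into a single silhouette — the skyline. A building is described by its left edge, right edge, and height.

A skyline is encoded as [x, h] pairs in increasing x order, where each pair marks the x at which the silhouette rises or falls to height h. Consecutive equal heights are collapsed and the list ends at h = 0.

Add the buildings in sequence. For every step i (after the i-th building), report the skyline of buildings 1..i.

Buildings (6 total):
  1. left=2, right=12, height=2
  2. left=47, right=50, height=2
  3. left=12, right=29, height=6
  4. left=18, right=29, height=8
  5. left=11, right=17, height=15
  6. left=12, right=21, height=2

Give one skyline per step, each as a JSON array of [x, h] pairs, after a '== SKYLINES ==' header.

== SKYLINES ==
[[2,2],[12,0]]
[[2,2],[12,0],[47,2],[50,0]]
[[2,2],[12,6],[29,0],[47,2],[50,0]]
[[2,2],[12,6],[18,8],[29,0],[47,2],[50,0]]
[[2,2],[11,15],[17,6],[18,8],[29,0],[47,2],[50,0]]
[[2,2],[11,15],[17,6],[18,8],[29,0],[47,2],[50,0]]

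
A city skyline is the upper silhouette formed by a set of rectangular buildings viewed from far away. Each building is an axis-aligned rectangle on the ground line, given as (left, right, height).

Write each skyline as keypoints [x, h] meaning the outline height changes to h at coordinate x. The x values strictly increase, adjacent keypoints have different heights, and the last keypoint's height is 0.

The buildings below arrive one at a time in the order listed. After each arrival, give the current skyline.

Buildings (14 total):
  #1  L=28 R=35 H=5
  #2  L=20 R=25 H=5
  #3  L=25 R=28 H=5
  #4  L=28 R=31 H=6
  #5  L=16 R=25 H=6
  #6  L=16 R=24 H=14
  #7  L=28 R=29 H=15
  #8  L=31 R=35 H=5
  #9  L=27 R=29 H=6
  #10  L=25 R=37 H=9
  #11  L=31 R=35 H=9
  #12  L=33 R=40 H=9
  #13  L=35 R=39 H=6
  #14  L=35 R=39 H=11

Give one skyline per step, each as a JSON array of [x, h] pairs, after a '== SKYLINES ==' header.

== SKYLINES ==
[[28,5],[35,0]]
[[20,5],[25,0],[28,5],[35,0]]
[[20,5],[35,0]]
[[20,5],[28,6],[31,5],[35,0]]
[[16,6],[25,5],[28,6],[31,5],[35,0]]
[[16,14],[24,6],[25,5],[28,6],[31,5],[35,0]]
[[16,14],[24,6],[25,5],[28,15],[29,6],[31,5],[35,0]]
[[16,14],[24,6],[25,5],[28,15],[29,6],[31,5],[35,0]]
[[16,14],[24,6],[25,5],[27,6],[28,15],[29,6],[31,5],[35,0]]
[[16,14],[24,6],[25,9],[28,15],[29,9],[37,0]]
[[16,14],[24,6],[25,9],[28,15],[29,9],[37,0]]
[[16,14],[24,6],[25,9],[28,15],[29,9],[40,0]]
[[16,14],[24,6],[25,9],[28,15],[29,9],[40,0]]
[[16,14],[24,6],[25,9],[28,15],[29,9],[35,11],[39,9],[40,0]]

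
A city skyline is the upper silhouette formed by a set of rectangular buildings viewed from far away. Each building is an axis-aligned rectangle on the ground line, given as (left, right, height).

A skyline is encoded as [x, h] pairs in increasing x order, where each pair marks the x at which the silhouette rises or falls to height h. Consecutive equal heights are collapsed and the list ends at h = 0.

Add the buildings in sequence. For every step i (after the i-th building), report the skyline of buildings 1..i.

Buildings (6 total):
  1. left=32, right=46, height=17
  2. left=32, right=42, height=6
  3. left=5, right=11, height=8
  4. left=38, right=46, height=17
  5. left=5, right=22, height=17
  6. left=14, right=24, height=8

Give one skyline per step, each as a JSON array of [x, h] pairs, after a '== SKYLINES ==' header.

== SKYLINES ==
[[32,17],[46,0]]
[[32,17],[46,0]]
[[5,8],[11,0],[32,17],[46,0]]
[[5,8],[11,0],[32,17],[46,0]]
[[5,17],[22,0],[32,17],[46,0]]
[[5,17],[22,8],[24,0],[32,17],[46,0]]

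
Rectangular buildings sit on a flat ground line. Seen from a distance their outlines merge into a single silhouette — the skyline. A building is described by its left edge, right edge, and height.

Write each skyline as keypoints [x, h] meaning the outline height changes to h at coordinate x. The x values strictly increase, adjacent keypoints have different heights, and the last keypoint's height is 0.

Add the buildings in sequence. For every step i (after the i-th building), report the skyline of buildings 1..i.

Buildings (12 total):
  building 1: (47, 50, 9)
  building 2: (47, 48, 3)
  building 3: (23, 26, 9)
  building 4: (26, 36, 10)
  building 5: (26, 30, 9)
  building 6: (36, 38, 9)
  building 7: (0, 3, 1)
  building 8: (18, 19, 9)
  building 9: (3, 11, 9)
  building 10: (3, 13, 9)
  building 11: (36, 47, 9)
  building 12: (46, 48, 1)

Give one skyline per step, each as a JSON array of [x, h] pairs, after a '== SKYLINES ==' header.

== SKYLINES ==
[[47,9],[50,0]]
[[47,9],[50,0]]
[[23,9],[26,0],[47,9],[50,0]]
[[23,9],[26,10],[36,0],[47,9],[50,0]]
[[23,9],[26,10],[36,0],[47,9],[50,0]]
[[23,9],[26,10],[36,9],[38,0],[47,9],[50,0]]
[[0,1],[3,0],[23,9],[26,10],[36,9],[38,0],[47,9],[50,0]]
[[0,1],[3,0],[18,9],[19,0],[23,9],[26,10],[36,9],[38,0],[47,9],[50,0]]
[[0,1],[3,9],[11,0],[18,9],[19,0],[23,9],[26,10],[36,9],[38,0],[47,9],[50,0]]
[[0,1],[3,9],[13,0],[18,9],[19,0],[23,9],[26,10],[36,9],[38,0],[47,9],[50,0]]
[[0,1],[3,9],[13,0],[18,9],[19,0],[23,9],[26,10],[36,9],[50,0]]
[[0,1],[3,9],[13,0],[18,9],[19,0],[23,9],[26,10],[36,9],[50,0]]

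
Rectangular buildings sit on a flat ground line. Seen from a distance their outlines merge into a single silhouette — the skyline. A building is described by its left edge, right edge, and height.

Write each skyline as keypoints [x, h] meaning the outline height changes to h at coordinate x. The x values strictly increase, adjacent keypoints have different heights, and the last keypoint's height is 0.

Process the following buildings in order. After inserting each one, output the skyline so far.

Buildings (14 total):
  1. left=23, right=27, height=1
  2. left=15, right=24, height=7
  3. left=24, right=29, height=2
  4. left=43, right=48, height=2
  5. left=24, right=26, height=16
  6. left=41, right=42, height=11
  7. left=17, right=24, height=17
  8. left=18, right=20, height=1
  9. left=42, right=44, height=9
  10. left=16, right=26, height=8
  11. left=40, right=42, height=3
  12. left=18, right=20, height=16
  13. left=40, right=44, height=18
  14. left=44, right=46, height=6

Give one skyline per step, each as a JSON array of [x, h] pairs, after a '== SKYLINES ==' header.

== SKYLINES ==
[[23,1],[27,0]]
[[15,7],[24,1],[27,0]]
[[15,7],[24,2],[29,0]]
[[15,7],[24,2],[29,0],[43,2],[48,0]]
[[15,7],[24,16],[26,2],[29,0],[43,2],[48,0]]
[[15,7],[24,16],[26,2],[29,0],[41,11],[42,0],[43,2],[48,0]]
[[15,7],[17,17],[24,16],[26,2],[29,0],[41,11],[42,0],[43,2],[48,0]]
[[15,7],[17,17],[24,16],[26,2],[29,0],[41,11],[42,0],[43,2],[48,0]]
[[15,7],[17,17],[24,16],[26,2],[29,0],[41,11],[42,9],[44,2],[48,0]]
[[15,7],[16,8],[17,17],[24,16],[26,2],[29,0],[41,11],[42,9],[44,2],[48,0]]
[[15,7],[16,8],[17,17],[24,16],[26,2],[29,0],[40,3],[41,11],[42,9],[44,2],[48,0]]
[[15,7],[16,8],[17,17],[24,16],[26,2],[29,0],[40,3],[41,11],[42,9],[44,2],[48,0]]
[[15,7],[16,8],[17,17],[24,16],[26,2],[29,0],[40,18],[44,2],[48,0]]
[[15,7],[16,8],[17,17],[24,16],[26,2],[29,0],[40,18],[44,6],[46,2],[48,0]]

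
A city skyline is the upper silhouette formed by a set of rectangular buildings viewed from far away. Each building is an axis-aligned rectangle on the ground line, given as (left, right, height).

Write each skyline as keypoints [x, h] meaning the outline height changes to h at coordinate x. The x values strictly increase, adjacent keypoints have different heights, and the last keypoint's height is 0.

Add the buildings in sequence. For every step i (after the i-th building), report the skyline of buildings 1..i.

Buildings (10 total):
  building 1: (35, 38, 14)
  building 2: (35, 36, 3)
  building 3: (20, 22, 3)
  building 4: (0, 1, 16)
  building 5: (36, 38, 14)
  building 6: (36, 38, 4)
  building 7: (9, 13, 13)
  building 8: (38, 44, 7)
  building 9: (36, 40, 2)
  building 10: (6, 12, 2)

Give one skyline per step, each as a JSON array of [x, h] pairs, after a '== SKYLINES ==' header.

== SKYLINES ==
[[35,14],[38,0]]
[[35,14],[38,0]]
[[20,3],[22,0],[35,14],[38,0]]
[[0,16],[1,0],[20,3],[22,0],[35,14],[38,0]]
[[0,16],[1,0],[20,3],[22,0],[35,14],[38,0]]
[[0,16],[1,0],[20,3],[22,0],[35,14],[38,0]]
[[0,16],[1,0],[9,13],[13,0],[20,3],[22,0],[35,14],[38,0]]
[[0,16],[1,0],[9,13],[13,0],[20,3],[22,0],[35,14],[38,7],[44,0]]
[[0,16],[1,0],[9,13],[13,0],[20,3],[22,0],[35,14],[38,7],[44,0]]
[[0,16],[1,0],[6,2],[9,13],[13,0],[20,3],[22,0],[35,14],[38,7],[44,0]]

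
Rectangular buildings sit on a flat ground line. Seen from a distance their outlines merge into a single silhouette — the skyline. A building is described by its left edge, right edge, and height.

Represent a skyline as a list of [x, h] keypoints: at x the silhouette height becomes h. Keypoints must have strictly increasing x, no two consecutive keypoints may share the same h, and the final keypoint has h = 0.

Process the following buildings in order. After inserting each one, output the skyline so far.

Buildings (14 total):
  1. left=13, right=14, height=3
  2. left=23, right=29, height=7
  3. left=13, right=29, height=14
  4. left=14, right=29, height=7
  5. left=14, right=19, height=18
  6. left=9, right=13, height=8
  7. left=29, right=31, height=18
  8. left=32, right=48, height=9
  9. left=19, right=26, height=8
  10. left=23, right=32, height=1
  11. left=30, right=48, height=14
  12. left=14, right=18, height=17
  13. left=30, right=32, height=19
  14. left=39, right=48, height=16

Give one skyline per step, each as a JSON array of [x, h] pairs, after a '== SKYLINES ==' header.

== SKYLINES ==
[[13,3],[14,0]]
[[13,3],[14,0],[23,7],[29,0]]
[[13,14],[29,0]]
[[13,14],[29,0]]
[[13,14],[14,18],[19,14],[29,0]]
[[9,8],[13,14],[14,18],[19,14],[29,0]]
[[9,8],[13,14],[14,18],[19,14],[29,18],[31,0]]
[[9,8],[13,14],[14,18],[19,14],[29,18],[31,0],[32,9],[48,0]]
[[9,8],[13,14],[14,18],[19,14],[29,18],[31,0],[32,9],[48,0]]
[[9,8],[13,14],[14,18],[19,14],[29,18],[31,1],[32,9],[48,0]]
[[9,8],[13,14],[14,18],[19,14],[29,18],[31,14],[48,0]]
[[9,8],[13,14],[14,18],[19,14],[29,18],[31,14],[48,0]]
[[9,8],[13,14],[14,18],[19,14],[29,18],[30,19],[32,14],[48,0]]
[[9,8],[13,14],[14,18],[19,14],[29,18],[30,19],[32,14],[39,16],[48,0]]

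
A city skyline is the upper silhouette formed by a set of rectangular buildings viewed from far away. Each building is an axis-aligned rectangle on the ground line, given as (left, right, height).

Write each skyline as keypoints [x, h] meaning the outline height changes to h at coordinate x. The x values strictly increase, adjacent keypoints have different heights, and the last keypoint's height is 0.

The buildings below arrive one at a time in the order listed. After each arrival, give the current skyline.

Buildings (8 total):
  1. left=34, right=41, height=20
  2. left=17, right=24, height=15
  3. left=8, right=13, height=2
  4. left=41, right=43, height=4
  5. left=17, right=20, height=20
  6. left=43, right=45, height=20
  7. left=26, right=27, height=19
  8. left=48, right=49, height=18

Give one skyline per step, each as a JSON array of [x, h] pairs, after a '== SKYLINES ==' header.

== SKYLINES ==
[[34,20],[41,0]]
[[17,15],[24,0],[34,20],[41,0]]
[[8,2],[13,0],[17,15],[24,0],[34,20],[41,0]]
[[8,2],[13,0],[17,15],[24,0],[34,20],[41,4],[43,0]]
[[8,2],[13,0],[17,20],[20,15],[24,0],[34,20],[41,4],[43,0]]
[[8,2],[13,0],[17,20],[20,15],[24,0],[34,20],[41,4],[43,20],[45,0]]
[[8,2],[13,0],[17,20],[20,15],[24,0],[26,19],[27,0],[34,20],[41,4],[43,20],[45,0]]
[[8,2],[13,0],[17,20],[20,15],[24,0],[26,19],[27,0],[34,20],[41,4],[43,20],[45,0],[48,18],[49,0]]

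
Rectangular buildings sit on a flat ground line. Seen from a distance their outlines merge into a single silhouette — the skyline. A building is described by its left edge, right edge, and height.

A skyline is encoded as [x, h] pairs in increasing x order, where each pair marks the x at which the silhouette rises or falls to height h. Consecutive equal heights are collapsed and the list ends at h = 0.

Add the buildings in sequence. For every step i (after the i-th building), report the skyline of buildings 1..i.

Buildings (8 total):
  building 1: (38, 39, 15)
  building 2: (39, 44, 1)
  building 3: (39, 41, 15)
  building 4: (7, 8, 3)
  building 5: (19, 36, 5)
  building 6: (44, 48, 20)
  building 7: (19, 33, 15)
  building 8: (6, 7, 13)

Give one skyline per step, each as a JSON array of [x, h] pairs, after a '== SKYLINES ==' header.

== SKYLINES ==
[[38,15],[39,0]]
[[38,15],[39,1],[44,0]]
[[38,15],[41,1],[44,0]]
[[7,3],[8,0],[38,15],[41,1],[44,0]]
[[7,3],[8,0],[19,5],[36,0],[38,15],[41,1],[44,0]]
[[7,3],[8,0],[19,5],[36,0],[38,15],[41,1],[44,20],[48,0]]
[[7,3],[8,0],[19,15],[33,5],[36,0],[38,15],[41,1],[44,20],[48,0]]
[[6,13],[7,3],[8,0],[19,15],[33,5],[36,0],[38,15],[41,1],[44,20],[48,0]]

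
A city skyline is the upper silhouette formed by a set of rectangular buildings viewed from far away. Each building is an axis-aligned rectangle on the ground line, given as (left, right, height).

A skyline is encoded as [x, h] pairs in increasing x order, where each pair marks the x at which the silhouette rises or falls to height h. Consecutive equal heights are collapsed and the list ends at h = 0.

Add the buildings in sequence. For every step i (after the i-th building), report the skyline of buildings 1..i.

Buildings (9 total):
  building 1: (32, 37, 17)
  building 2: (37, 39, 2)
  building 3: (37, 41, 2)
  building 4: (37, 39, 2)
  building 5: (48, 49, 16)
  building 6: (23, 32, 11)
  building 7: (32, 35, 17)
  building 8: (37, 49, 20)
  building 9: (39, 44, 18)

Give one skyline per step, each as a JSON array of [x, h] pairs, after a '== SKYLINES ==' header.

== SKYLINES ==
[[32,17],[37,0]]
[[32,17],[37,2],[39,0]]
[[32,17],[37,2],[41,0]]
[[32,17],[37,2],[41,0]]
[[32,17],[37,2],[41,0],[48,16],[49,0]]
[[23,11],[32,17],[37,2],[41,0],[48,16],[49,0]]
[[23,11],[32,17],[37,2],[41,0],[48,16],[49,0]]
[[23,11],[32,17],[37,20],[49,0]]
[[23,11],[32,17],[37,20],[49,0]]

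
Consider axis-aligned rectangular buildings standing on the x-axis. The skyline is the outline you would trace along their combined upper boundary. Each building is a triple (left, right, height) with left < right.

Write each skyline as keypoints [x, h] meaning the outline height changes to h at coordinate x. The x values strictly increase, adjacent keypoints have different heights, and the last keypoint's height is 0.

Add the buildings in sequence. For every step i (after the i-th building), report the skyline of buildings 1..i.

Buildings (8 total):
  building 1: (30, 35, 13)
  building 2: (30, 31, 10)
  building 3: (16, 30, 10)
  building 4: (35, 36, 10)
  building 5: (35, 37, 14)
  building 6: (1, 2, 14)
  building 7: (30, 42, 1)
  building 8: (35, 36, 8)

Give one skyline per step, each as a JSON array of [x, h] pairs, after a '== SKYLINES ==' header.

== SKYLINES ==
[[30,13],[35,0]]
[[30,13],[35,0]]
[[16,10],[30,13],[35,0]]
[[16,10],[30,13],[35,10],[36,0]]
[[16,10],[30,13],[35,14],[37,0]]
[[1,14],[2,0],[16,10],[30,13],[35,14],[37,0]]
[[1,14],[2,0],[16,10],[30,13],[35,14],[37,1],[42,0]]
[[1,14],[2,0],[16,10],[30,13],[35,14],[37,1],[42,0]]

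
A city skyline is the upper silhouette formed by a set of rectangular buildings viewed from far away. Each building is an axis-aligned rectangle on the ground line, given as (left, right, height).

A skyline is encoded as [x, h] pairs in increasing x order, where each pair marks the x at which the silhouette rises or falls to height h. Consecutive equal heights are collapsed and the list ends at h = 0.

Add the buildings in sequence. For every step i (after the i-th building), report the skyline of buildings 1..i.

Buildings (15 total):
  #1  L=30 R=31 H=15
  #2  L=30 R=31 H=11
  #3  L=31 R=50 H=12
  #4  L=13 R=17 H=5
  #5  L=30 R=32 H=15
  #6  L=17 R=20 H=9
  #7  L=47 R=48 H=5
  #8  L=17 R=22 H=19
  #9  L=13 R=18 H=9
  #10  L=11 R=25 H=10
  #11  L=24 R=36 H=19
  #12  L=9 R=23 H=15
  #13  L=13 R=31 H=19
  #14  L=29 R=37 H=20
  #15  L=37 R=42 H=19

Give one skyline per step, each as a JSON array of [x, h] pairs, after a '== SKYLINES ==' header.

== SKYLINES ==
[[30,15],[31,0]]
[[30,15],[31,0]]
[[30,15],[31,12],[50,0]]
[[13,5],[17,0],[30,15],[31,12],[50,0]]
[[13,5],[17,0],[30,15],[32,12],[50,0]]
[[13,5],[17,9],[20,0],[30,15],[32,12],[50,0]]
[[13,5],[17,9],[20,0],[30,15],[32,12],[50,0]]
[[13,5],[17,19],[22,0],[30,15],[32,12],[50,0]]
[[13,9],[17,19],[22,0],[30,15],[32,12],[50,0]]
[[11,10],[17,19],[22,10],[25,0],[30,15],[32,12],[50,0]]
[[11,10],[17,19],[22,10],[24,19],[36,12],[50,0]]
[[9,15],[17,19],[22,15],[23,10],[24,19],[36,12],[50,0]]
[[9,15],[13,19],[36,12],[50,0]]
[[9,15],[13,19],[29,20],[37,12],[50,0]]
[[9,15],[13,19],[29,20],[37,19],[42,12],[50,0]]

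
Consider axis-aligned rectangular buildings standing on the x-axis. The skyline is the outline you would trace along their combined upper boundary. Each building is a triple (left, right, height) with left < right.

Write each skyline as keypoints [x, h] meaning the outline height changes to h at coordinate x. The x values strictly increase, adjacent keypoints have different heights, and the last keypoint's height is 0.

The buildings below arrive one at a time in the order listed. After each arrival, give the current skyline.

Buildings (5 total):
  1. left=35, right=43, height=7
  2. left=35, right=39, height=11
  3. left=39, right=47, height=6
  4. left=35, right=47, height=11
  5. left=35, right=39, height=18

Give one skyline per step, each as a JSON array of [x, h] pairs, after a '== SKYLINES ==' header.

== SKYLINES ==
[[35,7],[43,0]]
[[35,11],[39,7],[43,0]]
[[35,11],[39,7],[43,6],[47,0]]
[[35,11],[47,0]]
[[35,18],[39,11],[47,0]]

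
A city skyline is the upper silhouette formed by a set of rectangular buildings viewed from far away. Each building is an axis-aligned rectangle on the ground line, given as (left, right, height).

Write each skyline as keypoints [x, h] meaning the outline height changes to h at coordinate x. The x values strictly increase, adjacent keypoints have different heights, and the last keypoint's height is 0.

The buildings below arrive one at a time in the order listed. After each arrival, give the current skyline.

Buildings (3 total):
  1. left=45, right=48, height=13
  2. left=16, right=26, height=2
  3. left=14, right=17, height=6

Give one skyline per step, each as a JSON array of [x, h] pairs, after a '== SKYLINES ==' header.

== SKYLINES ==
[[45,13],[48,0]]
[[16,2],[26,0],[45,13],[48,0]]
[[14,6],[17,2],[26,0],[45,13],[48,0]]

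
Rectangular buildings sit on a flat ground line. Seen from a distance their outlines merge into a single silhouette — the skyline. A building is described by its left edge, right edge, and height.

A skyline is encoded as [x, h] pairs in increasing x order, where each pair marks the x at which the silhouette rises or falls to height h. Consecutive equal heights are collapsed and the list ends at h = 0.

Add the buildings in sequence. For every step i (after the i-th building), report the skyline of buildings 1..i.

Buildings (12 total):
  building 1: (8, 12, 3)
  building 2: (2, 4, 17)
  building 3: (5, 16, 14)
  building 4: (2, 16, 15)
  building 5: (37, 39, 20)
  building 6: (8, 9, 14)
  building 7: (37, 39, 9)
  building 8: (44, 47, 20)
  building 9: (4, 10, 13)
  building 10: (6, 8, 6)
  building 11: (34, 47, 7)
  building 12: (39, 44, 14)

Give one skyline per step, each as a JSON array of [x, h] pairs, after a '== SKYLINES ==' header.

== SKYLINES ==
[[8,3],[12,0]]
[[2,17],[4,0],[8,3],[12,0]]
[[2,17],[4,0],[5,14],[16,0]]
[[2,17],[4,15],[16,0]]
[[2,17],[4,15],[16,0],[37,20],[39,0]]
[[2,17],[4,15],[16,0],[37,20],[39,0]]
[[2,17],[4,15],[16,0],[37,20],[39,0]]
[[2,17],[4,15],[16,0],[37,20],[39,0],[44,20],[47,0]]
[[2,17],[4,15],[16,0],[37,20],[39,0],[44,20],[47,0]]
[[2,17],[4,15],[16,0],[37,20],[39,0],[44,20],[47,0]]
[[2,17],[4,15],[16,0],[34,7],[37,20],[39,7],[44,20],[47,0]]
[[2,17],[4,15],[16,0],[34,7],[37,20],[39,14],[44,20],[47,0]]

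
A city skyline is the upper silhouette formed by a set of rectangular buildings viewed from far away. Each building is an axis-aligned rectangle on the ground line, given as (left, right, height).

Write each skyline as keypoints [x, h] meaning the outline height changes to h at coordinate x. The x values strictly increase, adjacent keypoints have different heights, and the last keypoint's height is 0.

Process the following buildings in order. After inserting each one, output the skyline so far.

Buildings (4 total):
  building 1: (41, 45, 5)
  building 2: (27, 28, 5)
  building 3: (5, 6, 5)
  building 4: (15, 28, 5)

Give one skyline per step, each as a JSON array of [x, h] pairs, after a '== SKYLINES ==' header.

== SKYLINES ==
[[41,5],[45,0]]
[[27,5],[28,0],[41,5],[45,0]]
[[5,5],[6,0],[27,5],[28,0],[41,5],[45,0]]
[[5,5],[6,0],[15,5],[28,0],[41,5],[45,0]]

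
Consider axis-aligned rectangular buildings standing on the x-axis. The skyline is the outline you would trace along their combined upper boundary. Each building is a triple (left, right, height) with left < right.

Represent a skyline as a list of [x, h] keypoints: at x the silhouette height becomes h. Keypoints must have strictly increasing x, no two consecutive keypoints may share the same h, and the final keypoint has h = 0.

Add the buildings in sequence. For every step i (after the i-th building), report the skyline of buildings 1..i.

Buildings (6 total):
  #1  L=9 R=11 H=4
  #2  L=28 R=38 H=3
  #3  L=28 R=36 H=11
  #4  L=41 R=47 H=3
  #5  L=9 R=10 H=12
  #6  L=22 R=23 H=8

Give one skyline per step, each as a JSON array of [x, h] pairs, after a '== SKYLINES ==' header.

== SKYLINES ==
[[9,4],[11,0]]
[[9,4],[11,0],[28,3],[38,0]]
[[9,4],[11,0],[28,11],[36,3],[38,0]]
[[9,4],[11,0],[28,11],[36,3],[38,0],[41,3],[47,0]]
[[9,12],[10,4],[11,0],[28,11],[36,3],[38,0],[41,3],[47,0]]
[[9,12],[10,4],[11,0],[22,8],[23,0],[28,11],[36,3],[38,0],[41,3],[47,0]]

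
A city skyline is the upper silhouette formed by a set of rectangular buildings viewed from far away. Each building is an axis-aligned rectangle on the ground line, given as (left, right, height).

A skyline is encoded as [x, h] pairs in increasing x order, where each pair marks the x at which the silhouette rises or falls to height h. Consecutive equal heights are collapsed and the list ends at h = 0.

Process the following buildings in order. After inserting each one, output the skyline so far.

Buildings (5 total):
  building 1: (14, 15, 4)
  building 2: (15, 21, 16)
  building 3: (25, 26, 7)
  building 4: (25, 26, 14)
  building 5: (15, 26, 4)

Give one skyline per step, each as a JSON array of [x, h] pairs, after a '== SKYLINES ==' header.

== SKYLINES ==
[[14,4],[15,0]]
[[14,4],[15,16],[21,0]]
[[14,4],[15,16],[21,0],[25,7],[26,0]]
[[14,4],[15,16],[21,0],[25,14],[26,0]]
[[14,4],[15,16],[21,4],[25,14],[26,0]]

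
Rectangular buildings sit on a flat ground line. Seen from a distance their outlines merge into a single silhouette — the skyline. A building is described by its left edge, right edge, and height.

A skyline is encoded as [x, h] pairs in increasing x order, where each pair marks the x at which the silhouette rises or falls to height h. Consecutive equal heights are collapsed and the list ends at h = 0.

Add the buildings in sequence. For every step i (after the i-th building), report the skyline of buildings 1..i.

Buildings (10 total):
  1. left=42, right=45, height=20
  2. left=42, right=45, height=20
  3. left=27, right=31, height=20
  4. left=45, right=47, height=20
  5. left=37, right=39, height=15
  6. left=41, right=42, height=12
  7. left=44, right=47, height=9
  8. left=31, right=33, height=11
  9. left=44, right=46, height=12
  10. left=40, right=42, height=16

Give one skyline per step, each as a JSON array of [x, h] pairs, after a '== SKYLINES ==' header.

== SKYLINES ==
[[42,20],[45,0]]
[[42,20],[45,0]]
[[27,20],[31,0],[42,20],[45,0]]
[[27,20],[31,0],[42,20],[47,0]]
[[27,20],[31,0],[37,15],[39,0],[42,20],[47,0]]
[[27,20],[31,0],[37,15],[39,0],[41,12],[42,20],[47,0]]
[[27,20],[31,0],[37,15],[39,0],[41,12],[42,20],[47,0]]
[[27,20],[31,11],[33,0],[37,15],[39,0],[41,12],[42,20],[47,0]]
[[27,20],[31,11],[33,0],[37,15],[39,0],[41,12],[42,20],[47,0]]
[[27,20],[31,11],[33,0],[37,15],[39,0],[40,16],[42,20],[47,0]]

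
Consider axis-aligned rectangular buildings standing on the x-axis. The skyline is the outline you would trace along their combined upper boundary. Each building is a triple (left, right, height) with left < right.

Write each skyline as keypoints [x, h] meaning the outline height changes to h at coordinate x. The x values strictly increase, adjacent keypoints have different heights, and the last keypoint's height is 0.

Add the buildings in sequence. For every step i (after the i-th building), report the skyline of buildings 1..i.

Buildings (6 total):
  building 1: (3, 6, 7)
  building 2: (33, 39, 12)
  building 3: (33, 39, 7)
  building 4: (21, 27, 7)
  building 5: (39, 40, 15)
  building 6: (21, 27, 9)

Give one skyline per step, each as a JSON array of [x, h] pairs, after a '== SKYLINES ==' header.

== SKYLINES ==
[[3,7],[6,0]]
[[3,7],[6,0],[33,12],[39,0]]
[[3,7],[6,0],[33,12],[39,0]]
[[3,7],[6,0],[21,7],[27,0],[33,12],[39,0]]
[[3,7],[6,0],[21,7],[27,0],[33,12],[39,15],[40,0]]
[[3,7],[6,0],[21,9],[27,0],[33,12],[39,15],[40,0]]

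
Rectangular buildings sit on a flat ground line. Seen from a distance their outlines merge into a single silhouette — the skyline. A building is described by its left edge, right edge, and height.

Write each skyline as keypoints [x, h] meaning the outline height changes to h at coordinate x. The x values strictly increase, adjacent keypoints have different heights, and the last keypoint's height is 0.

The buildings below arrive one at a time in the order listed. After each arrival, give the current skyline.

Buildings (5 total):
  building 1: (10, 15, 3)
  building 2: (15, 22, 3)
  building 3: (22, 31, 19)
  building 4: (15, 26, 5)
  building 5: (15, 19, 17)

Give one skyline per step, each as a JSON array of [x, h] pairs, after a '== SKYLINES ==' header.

== SKYLINES ==
[[10,3],[15,0]]
[[10,3],[22,0]]
[[10,3],[22,19],[31,0]]
[[10,3],[15,5],[22,19],[31,0]]
[[10,3],[15,17],[19,5],[22,19],[31,0]]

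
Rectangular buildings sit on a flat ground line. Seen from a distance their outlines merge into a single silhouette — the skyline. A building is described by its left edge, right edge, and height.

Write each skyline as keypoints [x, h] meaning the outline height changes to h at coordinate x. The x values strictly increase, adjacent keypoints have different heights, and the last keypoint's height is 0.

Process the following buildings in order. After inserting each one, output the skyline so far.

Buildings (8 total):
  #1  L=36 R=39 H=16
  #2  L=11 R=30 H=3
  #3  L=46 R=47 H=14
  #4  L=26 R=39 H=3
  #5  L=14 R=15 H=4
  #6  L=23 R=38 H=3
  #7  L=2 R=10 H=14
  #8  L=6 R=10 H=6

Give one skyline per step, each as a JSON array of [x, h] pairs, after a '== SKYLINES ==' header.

== SKYLINES ==
[[36,16],[39,0]]
[[11,3],[30,0],[36,16],[39,0]]
[[11,3],[30,0],[36,16],[39,0],[46,14],[47,0]]
[[11,3],[36,16],[39,0],[46,14],[47,0]]
[[11,3],[14,4],[15,3],[36,16],[39,0],[46,14],[47,0]]
[[11,3],[14,4],[15,3],[36,16],[39,0],[46,14],[47,0]]
[[2,14],[10,0],[11,3],[14,4],[15,3],[36,16],[39,0],[46,14],[47,0]]
[[2,14],[10,0],[11,3],[14,4],[15,3],[36,16],[39,0],[46,14],[47,0]]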